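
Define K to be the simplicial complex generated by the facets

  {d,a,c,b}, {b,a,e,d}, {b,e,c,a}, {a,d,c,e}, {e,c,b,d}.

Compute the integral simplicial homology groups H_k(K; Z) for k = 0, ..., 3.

We work with the vertex ordering a < b < c < d < e. The simplices of K, each written with vertices in increasing order, are:

  0-simplices (5): a, b, c, d, e
  1-simplices (10): ab, ac, ad, ae, bc, bd, be, cd, ce, de
  2-simplices (10): abc, abd, abe, acd, ace, ade, bcd, bce, bde, cde
  3-simplices (5): abcd, abce, abde, acde, bcde

giving chain groups C_0 ≅ Z^5, C_1 ≅ Z^10, C_2 ≅ Z^10, C_3 ≅ Z^5.

∂_1: C_1 → C_0 maps an edge to its endpoints' difference, ∂[p,q] = q − p. For instance
  ∂ce = e − c.
The 5×10 boundary matrix has rank 4 and Smith normal form diag(1,1,1,1).

Boundary ∂_2: C_2 → C_1 maps a triangle to the signed sum of its edges. For instance
  ∂abe = be − ae + ab,
  ∂acd = cd − ad + ac.
The 10×10 boundary matrix has rank 6 and Smith normal form diag(1,1,1,1,1,1).

∂_3: C_3 → C_2 sends each 3-simplex σ to the alternating sum Σ_i (−1)^i (σ with its i-th vertex removed). For instance
  ∂bcde = cde − bde + bce − bcd,
  ∂acde = cde − ade + ace − acd.
The 10×5 boundary matrix has rank 4 and Smith normal form diag(1,1,1,1).

Computing H_k = (kernel of ∂_k) / (image of ∂_{k+1}):

  H_0: rank C_0 − rank ∂_1 = 5 − 4 = 1, and the invariant factors of ∂_1 are all 1, so H_0 = Z.
  H_1: rank ker ∂_1 − rank ∂_2 = (10 − 4) − 6 = 0, and the invariant factors of ∂_2 are all 1, so H_1 = 0.
  H_2: rank ker ∂_2 − rank ∂_3 = (10 − 6) − 4 = 0, and the invariant factors of ∂_3 are all 1, so H_2 = 0.
  H_3: rank ker ∂_3 − rank ∂_4 = (5 − 4) − 0 = 1, and there is no ∂_4, so H_3 = Z.

(K is a triangulation of the 3-sphere S^3.)

H_0 ≅ Z,  H_1 = 0,  H_2 = 0,  H_3 ≅ Z.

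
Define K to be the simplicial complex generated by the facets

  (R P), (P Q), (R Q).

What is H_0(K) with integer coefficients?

H_0 = Z.

Fix the vertex order P < Q < R and write every simplex with vertices in increasing order. Then dim K = 1 and the simplices of K are:

  0-simplices (3): P, Q, R
  1-simplices (3): PQ, PR, QR

Hence C_0 ≅ Z^3, C_1 ≅ Z^3.

Boundary ∂_1: C_1 → C_0 maps an edge to its endpoints' difference, ∂[p,q] = q − p. For instance
  ∂QR = R − Q.
The 3×3 boundary matrix has rank 2 and Smith normal form diag(1,1).

Computing H_k = (kernel of ∂_k) / (image of ∂_{k+1}):

  H_0: rank C_0 − rank ∂_1 = 3 − 2 = 1, and the invariant factors of ∂_1 are all 1, so H_0 = Z.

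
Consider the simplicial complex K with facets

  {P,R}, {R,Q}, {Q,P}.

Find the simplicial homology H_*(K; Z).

H_0 ≅ Z,  H_1 ≅ Z.

Take the total order P < Q < R on the vertex set. Then K (dimension 1) consists of the simplices:

  0-simplices (3): P, Q, R
  1-simplices (3): PQ, PR, QR

giving chain groups C_0 ≅ Z^3, C_1 ≅ Z^3.

The boundary map ∂_1: C_1 → C_0 maps an edge to its endpoints' difference, ∂[p,q] = q − p.
The resulting 3×3 matrix has rank 2, and its Smith normal form has invariant factors (1,1).

From H_k ≅ ker(∂_k) / im(∂_{k+1}) we obtain:

  H_0: rank C_0 − rank ∂_1 = 3 − 2 = 1, and the invariant factors of ∂_1 are all 1, so H_0 = Z.
  H_1: rank ker ∂_1 − rank ∂_2 = (3 − 2) − 0 = 1, and there is no ∂_2, so H_1 = Z.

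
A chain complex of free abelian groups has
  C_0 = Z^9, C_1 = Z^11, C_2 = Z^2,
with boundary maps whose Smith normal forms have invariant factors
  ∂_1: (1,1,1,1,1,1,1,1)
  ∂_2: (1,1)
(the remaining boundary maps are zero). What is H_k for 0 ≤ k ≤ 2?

H_0 = Z,  H_1 = Z,  H_2 = 0.

H_0: b_0 = 9 − 0 − 8 = 1; torsion from ∂_1 factors > 1: none. So H_0 = Z.
H_1: b_1 = 11 − 8 − 2 = 1; torsion from ∂_2 factors > 1: none. So H_1 = Z.
H_2: b_2 = 2 − 2 − 0 = 0; torsion from ∂_3 factors > 1: none. So H_2 = 0.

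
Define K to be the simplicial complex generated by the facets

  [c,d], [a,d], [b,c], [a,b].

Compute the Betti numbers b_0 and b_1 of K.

Take the total order a < b < c < d on the vertex set. Then K (dimension 1) consists of the simplices:

  0-simplices (4): a, b, c, d
  1-simplices (4): ab, ad, bc, cd

so the chain groups are C_0 ≅ Z^4, C_1 ≅ Z^4.

∂_1: C_1 → C_0 sends each edge [p,q] (with p < q) to q − p.
As a 4×4 matrix over Z this has rank 3, with invariant factors (1,1,1).

From H_k ≅ ker(∂_k) / im(∂_{k+1}) we obtain:

  H_0: rank C_0 − rank ∂_1 = 4 − 3 = 1, and the invariant factors of ∂_1 are all 1, so H_0 = Z.
  H_1: rank ker ∂_1 − rank ∂_2 = (4 − 3) − 0 = 1, and there is no ∂_2, so H_1 = Z.

As a check, the Euler characteristic is 4 − 4 = 0, which agrees with 1 − 1 = 0.

Hence the Betti numbers are b_0 = 1, b_1 = 1.

b_0 = 1, b_1 = 1.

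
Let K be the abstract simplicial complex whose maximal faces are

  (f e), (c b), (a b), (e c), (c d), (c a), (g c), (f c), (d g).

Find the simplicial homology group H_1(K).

H_1 = Z^3.

Order the vertices as a < b < c < d < e < f < g. Listing each simplex with vertices in this order, K has dimension 1 with simplices:

  0-simplices (7): a, b, c, d, e, f, g
  1-simplices (9): ab, ac, bc, cd, ce, cf, cg, dg, ef

so the chain groups are C_0 ≅ Z^7, C_1 ≅ Z^9.

∂_1: C_1 → C_0 maps an edge to its endpoints' difference, ∂[p,q] = q − p. For instance
  ∂ce = e − c.
The resulting 7×9 matrix has rank 6, and its Smith normal form has invariant factors (1,1,1,1,1,1).

Reading off H_k = ker ∂_k / im ∂_{k+1}:

  H_1: rank ker ∂_1 − rank ∂_2 = (9 − 6) − 0 = 3, and there is no ∂_2, so H_1 = Z^3.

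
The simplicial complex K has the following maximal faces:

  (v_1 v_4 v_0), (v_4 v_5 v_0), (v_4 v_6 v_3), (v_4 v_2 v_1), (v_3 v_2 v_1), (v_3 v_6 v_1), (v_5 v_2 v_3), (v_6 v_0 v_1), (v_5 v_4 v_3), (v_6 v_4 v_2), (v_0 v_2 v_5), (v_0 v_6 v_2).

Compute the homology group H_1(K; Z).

K has 7 vertices, 18 edges, 12 triangles.
rank ∂_1 = 6, rank ∂_2 = 12 ⇒ b_1 = 18 − 6 − 12 = 0; ∂_2 has invariant factor(s) [2] giving torsion. So H_1 ≅ Z/2.

H_1 = Z/2.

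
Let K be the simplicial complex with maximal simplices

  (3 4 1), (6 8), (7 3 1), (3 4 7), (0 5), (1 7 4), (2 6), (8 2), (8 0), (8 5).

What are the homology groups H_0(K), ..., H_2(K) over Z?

H_0 = Z^2,  H_1 = Z^2,  H_2 = Z.

Order the vertices as 0 < 1 < 2 < 3 < 4 < 5 < 6 < 7 < 8. Listing each simplex with vertices in this order, K has dimension 2 with simplices:

  0-simplices (9): [0], [1], [2], [3], [4], [5], [6], [7], [8]
  1-simplices (12): [0,5], [0,8], [1,3], [1,4], [1,7], [2,6], [2,8], [3,4], [3,7], [4,7], [5,8], [6,8]
  2-simplices (4): [1,3,4], [1,3,7], [1,4,7], [3,4,7]

giving chain groups C_0 ≅ Z^9, C_1 ≅ Z^12, C_2 ≅ Z^4.

∂_1: C_1 → C_0 is given by ∂[p,q] = [q] − [p].
The 9×12 boundary matrix has rank 7 and Smith normal form diag(1,1,1,1,1,1,1).

Boundary ∂_2: C_2 → C_1 maps a triangle to the signed sum of its edges. For instance
  ∂[1,4,7] = [4,7] − [1,7] + [1,4],
  ∂[3,4,7] = [4,7] − [3,7] + [3,4].
The 12×4 boundary matrix has rank 3 and Smith normal form diag(1,1,1).

Computing H_k = (kernel of ∂_k) / (image of ∂_{k+1}):

  H_0: rank C_0 − rank ∂_1 = 9 − 7 = 2, and the invariant factors of ∂_1 are all 1, so H_0 ≅ Z^2.
  H_1: rank ker ∂_1 − rank ∂_2 = (12 − 7) − 3 = 2, and the invariant factors of ∂_2 are all 1, so H_1 ≅ Z^2.
  H_2: rank ker ∂_2 − rank ∂_3 = (4 − 3) − 0 = 1, and there is no ∂_3, so H_2 ≅ Z.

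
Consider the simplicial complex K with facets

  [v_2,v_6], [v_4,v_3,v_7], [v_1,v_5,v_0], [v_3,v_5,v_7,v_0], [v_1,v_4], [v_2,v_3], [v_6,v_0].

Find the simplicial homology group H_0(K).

H_0 = Z.

Take the total order v_0 < v_1 < v_2 < v_3 < v_4 < v_5 < v_6 < v_7 on the vertex set. Then K (dimension 3) consists of the simplices:

  0-simplices (8): [v_0], [v_1], [v_2], [v_3], [v_4], [v_5], [v_6], [v_7]
  1-simplices (14): [v_0,v_1], [v_0,v_3], [v_0,v_5], [v_0,v_6], [v_0,v_7], [v_1,v_4], [v_1,v_5], [v_2,v_3], [v_2,v_6], [v_3,v_4], [v_3,v_5], [v_3,v_7], [v_4,v_7], [v_5,v_7]
  2-simplices (6): [v_0,v_1,v_5], [v_0,v_3,v_5], [v_0,v_3,v_7], [v_0,v_5,v_7], [v_3,v_4,v_7], [v_3,v_5,v_7]
  3-simplices (1): [v_0,v_3,v_5,v_7]

so the chain groups are C_0 ≅ Z^8, C_1 ≅ Z^14, C_2 ≅ Z^6, C_3 ≅ Z^1.

Boundary ∂_1: C_1 → C_0 maps an edge to its endpoints' difference, ∂[p,q] = q − p. For instance
  ∂[v_0,v_1] = [v_1] − [v_0].
The 8×14 boundary matrix has rank 7 and Smith normal form diag(1,1,1,1,1,1,1).

∂_2: C_2 → C_1 acts by ∂[p,q,r] = [q,r] − [p,r] + [p,q]. For instance
  ∂[v_3,v_5,v_7] = [v_5,v_7] − [v_3,v_7] + [v_3,v_5],
  ∂[v_0,v_3,v_5] = [v_3,v_5] − [v_0,v_5] + [v_0,v_3].
As a 14×6 matrix over Z this has rank 5, with invariant factors (1,1,1,1,1).

∂_3: C_3 → C_2 sends each 3-simplex σ to the alternating sum Σ_i (−1)^i (σ with its i-th vertex removed). For instance
  ∂[v_0,v_3,v_5,v_7] = [v_3,v_5,v_7] − [v_0,v_5,v_7] + [v_0,v_3,v_7] − [v_0,v_3,v_5].
This gives a 6×1 integer matrix of rank 1; reducing to Smith normal form yields diagonal entries (1).

From H_k ≅ ker(∂_k) / im(∂_{k+1}) we obtain:

  H_0: rank C_0 − rank ∂_1 = 8 − 7 = 1, and the invariant factors of ∂_1 are all 1, so H_0 = Z.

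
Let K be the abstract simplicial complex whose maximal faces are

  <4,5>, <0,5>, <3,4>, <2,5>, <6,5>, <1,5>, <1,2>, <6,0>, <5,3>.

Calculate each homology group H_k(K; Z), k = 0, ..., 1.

Order the vertices as 0 < 1 < 2 < 3 < 4 < 5 < 6. Listing each simplex with vertices in this order, K has dimension 1 with simplices:

  0-simplices (7): [0], [1], [2], [3], [4], [5], [6]
  1-simplices (9): [0,5], [0,6], [1,2], [1,5], [2,5], [3,4], [3,5], [4,5], [5,6]

giving chain groups C_0 ≅ Z^7, C_1 ≅ Z^9.

∂_1: C_1 → C_0 maps an edge to its endpoints' difference, ∂[p,q] = q − p. For instance
  ∂[0,6] = [6] − [0].
The resulting 7×9 matrix has rank 6, and its Smith normal form has invariant factors (1,1,1,1,1,1).

Computing H_k = (kernel of ∂_k) / (image of ∂_{k+1}):

  H_0: rank C_0 − rank ∂_1 = 7 − 6 = 1, and the invariant factors of ∂_1 are all 1, so H_0 ≅ Z.
  H_1: rank ker ∂_1 − rank ∂_2 = (9 − 6) − 0 = 3, and there is no ∂_2, so H_1 ≅ Z^3.

H_0 ≅ Z,  H_1 ≅ Z^3.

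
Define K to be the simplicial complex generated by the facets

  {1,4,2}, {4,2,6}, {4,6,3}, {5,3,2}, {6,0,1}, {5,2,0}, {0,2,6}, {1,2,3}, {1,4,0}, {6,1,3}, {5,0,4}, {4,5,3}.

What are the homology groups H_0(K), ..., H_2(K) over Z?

H_0 = Z,  H_1 = Z/2Z,  H_2 = 0.

K has 7 vertices, 18 edges, 12 triangles.
rank ∂_0 = 0, rank ∂_1 = 6 ⇒ b_0 = 7 − 0 − 6 = 1; all invariant factors of ∂_1 are 1 so no torsion. So H_0 = Z.
rank ∂_1 = 6, rank ∂_2 = 12 ⇒ b_1 = 18 − 6 − 12 = 0; ∂_2 has invariant factor(s) [2] giving torsion. So H_1 = Z/2Z.
rank ∂_2 = 12, rank ∂_3 = 0 ⇒ b_2 = 12 − 12 − 0 = 0. So H_2 = 0.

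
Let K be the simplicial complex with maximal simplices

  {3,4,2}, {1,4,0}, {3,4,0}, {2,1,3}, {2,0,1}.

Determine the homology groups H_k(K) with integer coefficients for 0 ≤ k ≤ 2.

H_0 = Z,  H_1 = Z,  H_2 = 0.

K has 5 vertices, 10 edges, 5 triangles.
rank ∂_0 = 0, rank ∂_1 = 4 ⇒ b_0 = 5 − 0 − 4 = 1; all invariant factors of ∂_1 are 1 so no torsion. So H_0 ≅ Z.
rank ∂_1 = 4, rank ∂_2 = 5 ⇒ b_1 = 10 − 4 − 5 = 1; all invariant factors of ∂_2 are 1 so no torsion. So H_1 ≅ Z.
rank ∂_2 = 5, rank ∂_3 = 0 ⇒ b_2 = 5 − 5 − 0 = 0. So H_2 ≅ 0.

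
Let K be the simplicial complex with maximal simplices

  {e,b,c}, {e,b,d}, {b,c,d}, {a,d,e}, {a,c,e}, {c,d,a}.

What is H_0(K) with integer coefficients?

Take the total order a < b < c < d < e on the vertex set. Then K (dimension 2) consists of the simplices:

  0-simplices (5): a, b, c, d, e
  1-simplices (9): ac, ad, ae, bc, bd, be, cd, ce, de
  2-simplices (6): acd, ace, ade, bcd, bce, bde

giving chain groups C_0 ≅ Z^5, C_1 ≅ Z^9, C_2 ≅ Z^6.

Boundary ∂_1: C_1 → C_0 sends each edge [p,q] (with p < q) to q − p. For instance
  ∂be = e − b.
The resulting 5×9 matrix has rank 4, and its Smith normal form has invariant factors (1,1,1,1).

The boundary map ∂_2: C_2 → C_1 sends each 2-simplex [p,q,r] to [q,r] − [p,r] + [p,q]. For instance
  ∂bcd = cd − bd + bc,
  ∂acd = cd − ad + ac.
The 9×6 boundary matrix has rank 5 and Smith normal form diag(1,1,1,1,1).

Computing H_k = (kernel of ∂_k) / (image of ∂_{k+1}):

  H_0: rank C_0 − rank ∂_1 = 5 − 4 = 1, and the invariant factors of ∂_1 are all 1, so H_0 = Z.

H_0 = Z.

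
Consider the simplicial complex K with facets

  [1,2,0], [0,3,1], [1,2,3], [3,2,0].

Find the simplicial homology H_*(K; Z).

We work with the vertex ordering 0 < 1 < 2 < 3. The simplices of K, each written with vertices in increasing order, are:

  0-simplices (4): [0], [1], [2], [3]
  1-simplices (6): [0,1], [0,2], [0,3], [1,2], [1,3], [2,3]
  2-simplices (4): [0,1,2], [0,1,3], [0,2,3], [1,2,3]

Hence C_0 ≅ Z^4, C_1 ≅ Z^6, C_2 ≅ Z^4.

Boundary ∂_1: C_1 → C_0 is given by ∂[p,q] = [q] − [p].
This gives a 4×6 integer matrix of rank 3; reducing to Smith normal form yields diagonal entries (1,1,1).

The boundary map ∂_2: C_2 → C_1 sends each 2-simplex [p,q,r] to [q,r] − [p,r] + [p,q]. For instance
  ∂[1,2,3] = [2,3] − [1,3] + [1,2],
  ∂[0,1,2] = [1,2] − [0,2] + [0,1].
As a 6×4 matrix over Z this has rank 3, with invariant factors (1,1,1).

Reading off H_k = ker ∂_k / im ∂_{k+1}:

  H_0: rank C_0 − rank ∂_1 = 4 − 3 = 1, and the invariant factors of ∂_1 are all 1, so H_0 ≅ Z.
  H_1: rank ker ∂_1 − rank ∂_2 = (6 − 3) − 3 = 0, and the invariant factors of ∂_2 are all 1, so H_1 ≅ 0.
  H_2: rank ker ∂_2 − rank ∂_3 = (4 − 3) − 0 = 1, and there is no ∂_3, so H_2 ≅ Z.

H_0 = Z,  H_1 = 0,  H_2 = Z.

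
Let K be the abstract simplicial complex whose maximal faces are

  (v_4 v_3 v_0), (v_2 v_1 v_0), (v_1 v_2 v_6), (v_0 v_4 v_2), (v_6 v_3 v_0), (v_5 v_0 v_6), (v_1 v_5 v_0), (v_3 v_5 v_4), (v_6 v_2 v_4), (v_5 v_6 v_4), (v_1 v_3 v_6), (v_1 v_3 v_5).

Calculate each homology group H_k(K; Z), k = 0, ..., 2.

H_0 ≅ Z,  H_1 ≅ Z/2Z,  H_2 = 0.

Order the vertices as v_0 < v_1 < v_2 < v_3 < v_4 < v_5 < v_6. Listing each simplex with vertices in this order, K has dimension 2 with simplices:

  0-simplices (7): [v_0], [v_1], [v_2], [v_3], [v_4], [v_5], [v_6]
  1-simplices (18): (18 of them)
  2-simplices (12): (12 of them)

so the chain groups are C_0 ≅ Z^7, C_1 ≅ Z^18, C_2 ≅ Z^12.

Boundary ∂_1: C_1 → C_0 is given by ∂[p,q] = [q] − [p].
This gives a 7×18 integer matrix of rank 6; reducing to Smith normal form yields diagonal entries (1,1,1,1,1,1).

Boundary ∂_2: C_2 → C_1 acts by ∂[p,q,r] = [q,r] − [p,r] + [p,q]. For instance
  ∂[v_2,v_4,v_6] = [v_4,v_6] − [v_2,v_6] + [v_2,v_4],
  ∂[v_0,v_2,v_4] = [v_2,v_4] − [v_0,v_4] + [v_0,v_2].
This gives a 18×12 integer matrix of rank 12; reducing to Smith normal form yields diagonal entries (1,1,1,1,1,1,1,1,1,1,1,2).

From H_k ≅ ker(∂_k) / im(∂_{k+1}) we obtain:

  H_0: rank C_0 − rank ∂_1 = 7 − 6 = 1, and the invariant factors of ∂_1 are all 1, so H_0 = Z.
  H_1: rank ker ∂_1 − rank ∂_2 = (18 − 6) − 12 = 0, and ∂_2 has invariant factor 2 > 1, so H_1 = Z/2Z.
  H_2: rank ker ∂_2 − rank ∂_3 = (12 − 12) − 0 = 0, and there is no ∂_3, so H_2 = 0.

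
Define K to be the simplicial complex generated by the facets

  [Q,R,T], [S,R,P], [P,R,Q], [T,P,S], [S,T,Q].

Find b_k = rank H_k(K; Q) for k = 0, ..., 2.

b_0 = 1, b_1 = 1, b_2 = 0.

Order the vertices as P < Q < R < S < T. Listing each simplex with vertices in this order, K has dimension 2 with simplices:

  0-simplices (5): P, Q, R, S, T
  1-simplices (10): PQ, PR, PS, PT, QR, QS, QT, RS, RT, ST
  2-simplices (5): PQR, PRS, PST, QRT, QST

so the chain groups are C_0 ≅ Z^5, C_1 ≅ Z^10, C_2 ≅ Z^5.

∂_1: C_1 → C_0 maps an edge to its endpoints' difference, ∂[p,q] = q − p.
The resulting 5×10 matrix has rank 4, and its Smith normal form has invariant factors (1,1,1,1).

∂_2: C_2 → C_1 sends each 2-simplex [p,q,r] to [q,r] − [p,r] + [p,q]. For instance
  ∂QST = ST − QT + QS,
  ∂PST = ST − PT + PS.
This gives a 10×5 integer matrix of rank 5; reducing to Smith normal form yields diagonal entries (1,1,1,1,1).

From H_k ≅ ker(∂_k) / im(∂_{k+1}) we obtain:

  H_0: rank C_0 − rank ∂_1 = 5 − 4 = 1, and the invariant factors of ∂_1 are all 1, so H_0 ≅ Z.
  H_1: rank ker ∂_1 − rank ∂_2 = (10 − 4) − 5 = 1, and the invariant factors of ∂_2 are all 1, so H_1 ≅ Z.
  H_2: rank ker ∂_2 − rank ∂_3 = (5 − 5) − 0 = 0, and there is no ∂_3, so H_2 ≅ 0.

As a check, the Euler characteristic is 5 − 10 + 5 = 0, which agrees with 1 − 1 + 0 = 0.

Hence the Betti numbers are b_0 = 1, b_1 = 1, b_2 = 0.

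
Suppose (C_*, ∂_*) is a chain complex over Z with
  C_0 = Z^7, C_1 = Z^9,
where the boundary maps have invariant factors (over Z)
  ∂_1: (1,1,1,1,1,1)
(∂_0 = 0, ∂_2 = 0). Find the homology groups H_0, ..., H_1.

H_0 ≅ Z,  H_1 ≅ Z^3.

H_0: b_0 = 7 − 0 − 6 = 1; torsion from ∂_1 factors > 1: none. So H_0 ≅ Z.
H_1: b_1 = 9 − 6 − 0 = 3; torsion from ∂_2 factors > 1: none. So H_1 ≅ Z^3.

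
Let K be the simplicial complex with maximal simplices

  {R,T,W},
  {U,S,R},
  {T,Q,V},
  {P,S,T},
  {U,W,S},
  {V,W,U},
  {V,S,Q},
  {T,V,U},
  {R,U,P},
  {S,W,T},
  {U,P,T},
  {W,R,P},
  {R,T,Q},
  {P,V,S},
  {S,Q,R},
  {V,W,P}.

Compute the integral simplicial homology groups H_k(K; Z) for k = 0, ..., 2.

H_0 = Z,  H_1 = Z^2,  H_2 = Z.

Order the vertices as P < Q < R < S < T < U < V < W. Listing each simplex with vertices in this order, K has dimension 2 with simplices:

  0-simplices (8): P, Q, R, S, T, U, V, W
  1-simplices (24): PR, PS, PT, PU, PV, PW, QR, QS, QT, QV, RS, RT, RU, RW, ST, SU, SV, SW, TU, TV, TW, UV, UW, VW
  2-simplices (16): PRU, PRW, PST, PSV, PTU, PVW, QRS, QRT, QSV, QTV, RSU, RTW, STW, SUW, TUV, UVW

Hence C_0 ≅ Z^8, C_1 ≅ Z^24, C_2 ≅ Z^16.

Boundary ∂_1: C_1 → C_0 is given by ∂[p,q] = [q] − [p]. For instance
  ∂QS = S − Q.
The 8×24 boundary matrix has rank 7 and Smith normal form diag(1,1,1,1,1,1,1).

Boundary ∂_2: C_2 → C_1 acts by ∂[p,q,r] = [q,r] − [p,r] + [p,q]. For instance
  ∂UVW = VW − UW + UV,
  ∂QRT = RT − QT + QR.
The 24×16 boundary matrix has rank 15 and Smith normal form diag(1,1,1,1,1,1,1,1,1,1,1,1,1,1,1).

Computing H_k = (kernel of ∂_k) / (image of ∂_{k+1}):

  H_0: rank C_0 − rank ∂_1 = 8 − 7 = 1, and the invariant factors of ∂_1 are all 1, so H_0 ≅ Z.
  H_1: rank ker ∂_1 − rank ∂_2 = (24 − 7) − 15 = 2, and the invariant factors of ∂_2 are all 1, so H_1 ≅ Z^2.
  H_2: rank ker ∂_2 − rank ∂_3 = (16 − 15) − 0 = 1, and there is no ∂_3, so H_2 ≅ Z.

As a check, the Euler characteristic is 8 − 24 + 16 = 0, which agrees with 1 − 2 + 1 = 0.
(K is a triangulation of the torus T^2.)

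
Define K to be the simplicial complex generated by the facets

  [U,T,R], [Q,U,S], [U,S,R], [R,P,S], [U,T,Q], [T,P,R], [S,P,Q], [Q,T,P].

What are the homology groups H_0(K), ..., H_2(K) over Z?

Take the total order P < Q < R < S < T < U on the vertex set. Then K (dimension 2) consists of the simplices:

  0-simplices (6): P, Q, R, S, T, U
  1-simplices (12): PQ, PR, PS, PT, QS, QT, QU, RS, RT, RU, SU, TU
  2-simplices (8): PQS, PQT, PRS, PRT, QSU, QTU, RSU, RTU

so the chain groups are C_0 ≅ Z^6, C_1 ≅ Z^12, C_2 ≅ Z^8.

∂_1: C_1 → C_0 sends each edge [p,q] (with p < q) to q − p. For instance
  ∂RT = T − R.
As a 6×12 matrix over Z this has rank 5, with invariant factors (1,1,1,1,1).

Boundary ∂_2: C_2 → C_1 sends each 2-simplex [p,q,r] to [q,r] − [p,r] + [p,q]. For instance
  ∂PQT = QT − PT + PQ,
  ∂QTU = TU − QU + QT.
The 12×8 boundary matrix has rank 7 and Smith normal form diag(1,1,1,1,1,1,1).

From H_k ≅ ker(∂_k) / im(∂_{k+1}) we obtain:

  H_0: rank C_0 − rank ∂_1 = 6 − 5 = 1, and the invariant factors of ∂_1 are all 1, so H_0 ≅ Z.
  H_1: rank ker ∂_1 − rank ∂_2 = (12 − 5) − 7 = 0, and the invariant factors of ∂_2 are all 1, so H_1 ≅ 0.
  H_2: rank ker ∂_2 − rank ∂_3 = (8 − 7) − 0 = 1, and there is no ∂_3, so H_2 ≅ Z.

H_0 = Z,  H_1 = 0,  H_2 = Z.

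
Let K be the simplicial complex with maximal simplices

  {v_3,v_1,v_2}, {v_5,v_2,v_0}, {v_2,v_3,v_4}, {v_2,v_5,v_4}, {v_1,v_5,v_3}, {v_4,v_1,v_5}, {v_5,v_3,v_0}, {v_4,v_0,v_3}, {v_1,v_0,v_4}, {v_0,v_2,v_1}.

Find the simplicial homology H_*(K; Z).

Fix the vertex order v_0 < v_1 < v_2 < v_3 < v_4 < v_5 and write every simplex with vertices in increasing order. Then dim K = 2 and the simplices of K are:

  0-simplices (6): [v_0], [v_1], [v_2], [v_3], [v_4], [v_5]
  1-simplices (15): (15 of them)
  2-simplices (10): [v_0,v_1,v_2], [v_0,v_1,v_4], [v_0,v_2,v_5], [v_0,v_3,v_4], [v_0,v_3,v_5], [v_1,v_2,v_3], [v_1,v_3,v_5], [v_1,v_4,v_5], [v_2,v_3,v_4], [v_2,v_4,v_5]

Hence C_0 ≅ Z^6, C_1 ≅ Z^15, C_2 ≅ Z^10.

Boundary ∂_1: C_1 → C_0 is given by ∂[p,q] = [q] − [p].
The resulting 6×15 matrix has rank 5, and its Smith normal form has invariant factors (1,1,1,1,1).

Boundary ∂_2: C_2 → C_1 acts by ∂[p,q,r] = [q,r] − [p,r] + [p,q]. For instance
  ∂[v_0,v_3,v_4] = [v_3,v_4] − [v_0,v_4] + [v_0,v_3],
  ∂[v_0,v_1,v_4] = [v_1,v_4] − [v_0,v_4] + [v_0,v_1].
This gives a 15×10 integer matrix of rank 10; reducing to Smith normal form yields diagonal entries (1,1,1,1,1,1,1,1,1,2).

Computing H_k = (kernel of ∂_k) / (image of ∂_{k+1}):

  H_0: rank C_0 − rank ∂_1 = 6 − 5 = 1, and the invariant factors of ∂_1 are all 1, so H_0 = Z.
  H_1: rank ker ∂_1 − rank ∂_2 = (15 − 5) − 10 = 0, and ∂_2 has invariant factor 2 > 1, so H_1 = Z/2Z.
  H_2: rank ker ∂_2 − rank ∂_3 = (10 − 10) − 0 = 0, and there is no ∂_3, so H_2 = 0.

(K is a triangulation of the real projective plane RP^2.)

H_0 = Z,  H_1 = Z/2Z,  H_2 = 0.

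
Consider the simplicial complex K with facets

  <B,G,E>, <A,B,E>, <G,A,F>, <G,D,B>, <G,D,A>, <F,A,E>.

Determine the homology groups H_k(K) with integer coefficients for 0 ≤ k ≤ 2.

Order the vertices as A < B < D < E < F < G. Listing each simplex with vertices in this order, K has dimension 2 with simplices:

  0-simplices (6): A, B, D, E, F, G
  1-simplices (12): AB, AD, AE, AF, AG, BD, BE, BG, DG, EF, EG, FG
  2-simplices (6): ABE, ADG, AEF, AFG, BDG, BEG

Hence C_0 ≅ Z^6, C_1 ≅ Z^12, C_2 ≅ Z^6.

∂_1: C_1 → C_0 maps an edge to its endpoints' difference, ∂[p,q] = q − p.
The resulting 6×12 matrix has rank 5, and its Smith normal form has invariant factors (1,1,1,1,1).

∂_2: C_2 → C_1 acts by ∂[p,q,r] = [q,r] − [p,r] + [p,q]. For instance
  ∂BEG = EG − BG + BE,
  ∂AEF = EF − AF + AE.
As a 12×6 matrix over Z this has rank 6, with invariant factors (1,1,1,1,1,1).

Now H_k = ker ∂_k / im ∂_{k+1}, so:

  H_0: rank C_0 − rank ∂_1 = 6 − 5 = 1, and the invariant factors of ∂_1 are all 1, so H_0 ≅ Z.
  H_1: rank ker ∂_1 − rank ∂_2 = (12 − 5) − 6 = 1, and the invariant factors of ∂_2 are all 1, so H_1 ≅ Z.
  H_2: rank ker ∂_2 − rank ∂_3 = (6 − 6) − 0 = 0, and there is no ∂_3, so H_2 ≅ 0.

As a check, the Euler characteristic is 6 − 12 + 6 = 0, which agrees with 1 − 1 + 0 = 0.
(K is a triangulation of the cylinder S^1 x I.)

H_0 ≅ Z,  H_1 ≅ Z,  H_2 = 0.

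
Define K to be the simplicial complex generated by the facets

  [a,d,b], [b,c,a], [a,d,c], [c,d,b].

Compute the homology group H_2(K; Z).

H_2 ≅ Z.

Order the vertices as a < b < c < d. Listing each simplex with vertices in this order, K has dimension 2 with simplices:

  0-simplices (4): a, b, c, d
  1-simplices (6): ab, ac, ad, bc, bd, cd
  2-simplices (4): abc, abd, acd, bcd

so the chain groups are C_0 ≅ Z^4, C_1 ≅ Z^6, C_2 ≅ Z^4.

∂_1: C_1 → C_0 is given by ∂[p,q] = [q] − [p]. For instance
  ∂ac = c − a.
The 4×6 boundary matrix has rank 3 and Smith normal form diag(1,1,1).

∂_2: C_2 → C_1 maps a triangle to the signed sum of its edges. For instance
  ∂abc = bc − ac + ab,
  ∂abd = bd − ad + ab.
The 6×4 boundary matrix has rank 3 and Smith normal form diag(1,1,1).

Now H_k = ker ∂_k / im ∂_{k+1}, so:

  H_2: rank ker ∂_2 − rank ∂_3 = (4 − 3) − 0 = 1, and there is no ∂_3, so H_2 ≅ Z.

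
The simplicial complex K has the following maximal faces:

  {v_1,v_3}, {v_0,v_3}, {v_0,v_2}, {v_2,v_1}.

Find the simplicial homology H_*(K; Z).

H_0 = Z,  H_1 = Z.

K has 4 vertices, 4 edges.
rank ∂_0 = 0, rank ∂_1 = 3 ⇒ b_0 = 4 − 0 − 3 = 1; all invariant factors of ∂_1 are 1 so no torsion. So H_0 ≅ Z.
rank ∂_1 = 3, rank ∂_2 = 0 ⇒ b_1 = 4 − 3 − 0 = 1. So H_1 ≅ Z.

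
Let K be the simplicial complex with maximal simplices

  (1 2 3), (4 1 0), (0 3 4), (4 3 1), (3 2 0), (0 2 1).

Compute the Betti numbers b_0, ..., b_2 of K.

K has 5 vertices, 9 edges, 6 triangles.
rank ∂_0 = 0, rank ∂_1 = 4 ⇒ b_0 = 5 − 0 − 4 = 1; all invariant factors of ∂_1 are 1 so no torsion. So H_0 = Z.
rank ∂_1 = 4, rank ∂_2 = 5 ⇒ b_1 = 9 − 4 − 5 = 0; all invariant factors of ∂_2 are 1 so no torsion. So H_1 = 0.
rank ∂_2 = 5, rank ∂_3 = 0 ⇒ b_2 = 6 − 5 − 0 = 1. So H_2 = Z.

b_0 = 1, b_1 = 0, b_2 = 1.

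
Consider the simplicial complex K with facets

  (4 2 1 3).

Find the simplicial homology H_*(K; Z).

H_0 ≅ Z,  H_1 = 0,  H_2 = 0,  H_3 = 0.

Take the total order 1 < 2 < 3 < 4 on the vertex set. Then K (dimension 3) consists of the simplices:

  0-simplices (4): [1], [2], [3], [4]
  1-simplices (6): [1,2], [1,3], [1,4], [2,3], [2,4], [3,4]
  2-simplices (4): [1,2,3], [1,2,4], [1,3,4], [2,3,4]
  3-simplices (1): [1,2,3,4]

giving chain groups C_0 ≅ Z^4, C_1 ≅ Z^6, C_2 ≅ Z^4, C_3 ≅ Z^1.

The boundary map ∂_1: C_1 → C_0 is given by ∂[p,q] = [q] − [p].
The 4×6 boundary matrix has rank 3 and Smith normal form diag(1,1,1).

∂_2: C_2 → C_1 maps a triangle to the signed sum of its edges. For instance
  ∂[2,3,4] = [3,4] − [2,4] + [2,3],
  ∂[1,2,3] = [2,3] − [1,3] + [1,2].
This gives a 6×4 integer matrix of rank 3; reducing to Smith normal form yields diagonal entries (1,1,1).

The boundary map ∂_3: C_3 → C_2 sends each 3-simplex σ to the alternating sum Σ_i (−1)^i (σ with its i-th vertex removed). For instance
  ∂[1,2,3,4] = [2,3,4] − [1,3,4] + [1,2,4] − [1,2,3].
This gives a 4×1 integer matrix of rank 1; reducing to Smith normal form yields diagonal entries (1).

Computing H_k = (kernel of ∂_k) / (image of ∂_{k+1}):

  H_0: rank C_0 − rank ∂_1 = 4 − 3 = 1, and the invariant factors of ∂_1 are all 1, so H_0 = Z.
  H_1: rank ker ∂_1 − rank ∂_2 = (6 − 3) − 3 = 0, and the invariant factors of ∂_2 are all 1, so H_1 = 0.
  H_2: rank ker ∂_2 − rank ∂_3 = (4 − 3) − 1 = 0, and the invariant factors of ∂_3 are all 1, so H_2 = 0.
  H_3: rank ker ∂_3 − rank ∂_4 = (1 − 1) − 0 = 0, and there is no ∂_4, so H_3 = 0.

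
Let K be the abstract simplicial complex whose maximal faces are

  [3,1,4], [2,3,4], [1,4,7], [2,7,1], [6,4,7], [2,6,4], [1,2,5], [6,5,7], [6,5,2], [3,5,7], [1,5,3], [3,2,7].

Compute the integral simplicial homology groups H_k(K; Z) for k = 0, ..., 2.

H_0 = Z,  H_1 = Z/2Z,  H_2 = 0.

We work with the vertex ordering 1 < 2 < 3 < 4 < 5 < 6 < 7. The simplices of K, each written with vertices in increasing order, are:

  0-simplices (7): [1], [2], [3], [4], [5], [6], [7]
  1-simplices (18): [1,2], [1,3], [1,4], [1,5], [1,7], [2,3], [2,4], [2,5], [2,6], [2,7], [3,4], [3,5], [3,7], [4,6], [4,7], [5,6], [5,7], [6,7]
  2-simplices (12): [1,2,5], [1,2,7], [1,3,4], [1,3,5], [1,4,7], [2,3,4], [2,3,7], [2,4,6], [2,5,6], [3,5,7], [4,6,7], [5,6,7]

so the chain groups are C_0 ≅ Z^7, C_1 ≅ Z^18, C_2 ≅ Z^12.

∂_1: C_1 → C_0 sends each edge [p,q] (with p < q) to q − p.
As a 7×18 matrix over Z this has rank 6, with invariant factors (1,1,1,1,1,1).

Boundary ∂_2: C_2 → C_1 maps a triangle to the signed sum of its edges. For instance
  ∂[5,6,7] = [6,7] − [5,7] + [5,6],
  ∂[1,2,5] = [2,5] − [1,5] + [1,2].
The 18×12 boundary matrix has rank 12 and Smith normal form diag(1,1,1,1,1,1,1,1,1,1,1,2).

Reading off H_k = ker ∂_k / im ∂_{k+1}:

  H_0: rank C_0 − rank ∂_1 = 7 − 6 = 1, and the invariant factors of ∂_1 are all 1, so H_0 ≅ Z.
  H_1: rank ker ∂_1 − rank ∂_2 = (18 − 6) − 12 = 0, and ∂_2 has invariant factor 2 > 1, so H_1 ≅ Z/2Z.
  H_2: rank ker ∂_2 − rank ∂_3 = (12 − 12) − 0 = 0, and there is no ∂_3, so H_2 ≅ 0.

(K is a triangulation of the real projective plane RP^2.)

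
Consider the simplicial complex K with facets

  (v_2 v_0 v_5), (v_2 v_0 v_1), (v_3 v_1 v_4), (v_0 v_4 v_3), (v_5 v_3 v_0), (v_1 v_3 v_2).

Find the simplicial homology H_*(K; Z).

H_0 = Z,  H_1 = Z,  H_2 = 0.

Fix the vertex order v_0 < v_1 < v_2 < v_3 < v_4 < v_5 and write every simplex with vertices in increasing order. Then dim K = 2 and the simplices of K are:

  0-simplices (6): [v_0], [v_1], [v_2], [v_3], [v_4], [v_5]
  1-simplices (12): [v_0,v_1], [v_0,v_2], [v_0,v_3], [v_0,v_4], [v_0,v_5], [v_1,v_2], [v_1,v_3], [v_1,v_4], [v_2,v_3], [v_2,v_5], [v_3,v_4], [v_3,v_5]
  2-simplices (6): [v_0,v_1,v_2], [v_0,v_2,v_5], [v_0,v_3,v_4], [v_0,v_3,v_5], [v_1,v_2,v_3], [v_1,v_3,v_4]

giving chain groups C_0 ≅ Z^6, C_1 ≅ Z^12, C_2 ≅ Z^6.

∂_1: C_1 → C_0 is given by ∂[p,q] = [q] − [p]. For instance
  ∂[v_1,v_3] = [v_3] − [v_1].
As a 6×12 matrix over Z this has rank 5, with invariant factors (1,1,1,1,1).

∂_2: C_2 → C_1 sends each 2-simplex [p,q,r] to [q,r] − [p,r] + [p,q]. For instance
  ∂[v_0,v_3,v_4] = [v_3,v_4] − [v_0,v_4] + [v_0,v_3],
  ∂[v_0,v_1,v_2] = [v_1,v_2] − [v_0,v_2] + [v_0,v_1].
The 12×6 boundary matrix has rank 6 and Smith normal form diag(1,1,1,1,1,1).

Reading off H_k = ker ∂_k / im ∂_{k+1}:

  H_0: rank C_0 − rank ∂_1 = 6 − 5 = 1, and the invariant factors of ∂_1 are all 1, so H_0 ≅ Z.
  H_1: rank ker ∂_1 − rank ∂_2 = (12 − 5) − 6 = 1, and the invariant factors of ∂_2 are all 1, so H_1 ≅ Z.
  H_2: rank ker ∂_2 − rank ∂_3 = (6 − 6) − 0 = 0, and there is no ∂_3, so H_2 ≅ 0.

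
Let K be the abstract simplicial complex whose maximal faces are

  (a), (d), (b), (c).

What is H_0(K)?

H_0 ≅ Z^4.

We work with the vertex ordering a < b < c < d. The simplices of K, each written with vertices in increasing order, are:

  0-simplices (4): a, b, c, d

Hence C_0 ≅ Z^4.

Computing H_k = (kernel of ∂_k) / (image of ∂_{k+1}):

  H_0: rank C_0 − rank ∂_1 = 4 − 0 = 4, and there is no ∂_1, so H_0 = Z^4.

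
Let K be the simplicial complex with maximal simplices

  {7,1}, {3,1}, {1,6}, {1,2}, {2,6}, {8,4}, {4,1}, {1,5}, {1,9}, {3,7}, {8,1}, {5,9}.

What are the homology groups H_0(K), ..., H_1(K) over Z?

H_0 ≅ Z,  H_1 ≅ Z^4.

Order the vertices as 1 < 2 < 3 < 4 < 5 < 6 < 7 < 8 < 9. Listing each simplex with vertices in this order, K has dimension 1 with simplices:

  0-simplices (9): [1], [2], [3], [4], [5], [6], [7], [8], [9]
  1-simplices (12): [1,2], [1,3], [1,4], [1,5], [1,6], [1,7], [1,8], [1,9], [2,6], [3,7], [4,8], [5,9]

giving chain groups C_0 ≅ Z^9, C_1 ≅ Z^12.

The boundary map ∂_1: C_1 → C_0 maps an edge to its endpoints' difference, ∂[p,q] = q − p. For instance
  ∂[5,9] = [9] − [5].
The 9×12 boundary matrix has rank 8 and Smith normal form diag(1,1,1,1,1,1,1,1).

Reading off H_k = ker ∂_k / im ∂_{k+1}:

  H_0: rank C_0 − rank ∂_1 = 9 − 8 = 1, and the invariant factors of ∂_1 are all 1, so H_0 = Z.
  H_1: rank ker ∂_1 − rank ∂_2 = (12 − 8) − 0 = 4, and there is no ∂_2, so H_1 = Z^4.

As a check, the Euler characteristic is 9 − 12 = -3, which agrees with 1 − 4 = -3.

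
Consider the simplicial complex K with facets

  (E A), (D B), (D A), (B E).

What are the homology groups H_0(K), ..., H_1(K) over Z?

We work with the vertex ordering A < B < D < E. The simplices of K, each written with vertices in increasing order, are:

  0-simplices (4): A, B, D, E
  1-simplices (4): AD, AE, BD, BE

Hence C_0 ≅ Z^4, C_1 ≅ Z^4.

The boundary map ∂_1: C_1 → C_0 sends each edge [p,q] (with p < q) to q − p. For instance
  ∂AD = D − A.
The resulting 4×4 matrix has rank 3, and its Smith normal form has invariant factors (1,1,1).

Reading off H_k = ker ∂_k / im ∂_{k+1}:

  H_0: rank C_0 − rank ∂_1 = 4 − 3 = 1, and the invariant factors of ∂_1 are all 1, so H_0 = Z.
  H_1: rank ker ∂_1 − rank ∂_2 = (4 − 3) − 0 = 1, and there is no ∂_2, so H_1 = Z.

H_0 ≅ Z,  H_1 ≅ Z.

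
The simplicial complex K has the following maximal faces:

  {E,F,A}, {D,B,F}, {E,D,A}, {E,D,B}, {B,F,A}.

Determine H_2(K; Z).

Take the total order A < B < D < E < F on the vertex set. Then K (dimension 2) consists of the simplices:

  0-simplices (5): A, B, D, E, F
  1-simplices (10): AB, AD, AE, AF, BD, BE, BF, DE, DF, EF
  2-simplices (5): ABF, ADE, AEF, BDE, BDF

Hence C_0 ≅ Z^5, C_1 ≅ Z^10, C_2 ≅ Z^5.

The boundary map ∂_1: C_1 → C_0 is given by ∂[p,q] = [q] − [p].
The resulting 5×10 matrix has rank 4, and its Smith normal form has invariant factors (1,1,1,1).

The boundary map ∂_2: C_2 → C_1 sends each 2-simplex [p,q,r] to [q,r] − [p,r] + [p,q]. For instance
  ∂AEF = EF − AF + AE,
  ∂BDF = DF − BF + BD.
As a 10×5 matrix over Z this has rank 5, with invariant factors (1,1,1,1,1).

Computing H_k = (kernel of ∂_k) / (image of ∂_{k+1}):

  H_2: rank ker ∂_2 − rank ∂_3 = (5 − 5) − 0 = 0, and there is no ∂_3, so H_2 ≅ 0.

(K is a triangulation of the Möbius band.)

H_2 = 0.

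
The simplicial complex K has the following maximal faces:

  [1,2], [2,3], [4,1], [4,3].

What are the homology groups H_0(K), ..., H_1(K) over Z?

H_0 = Z,  H_1 = Z.

Fix the vertex order 1 < 2 < 3 < 4 and write every simplex with vertices in increasing order. Then dim K = 1 and the simplices of K are:

  0-simplices (4): [1], [2], [3], [4]
  1-simplices (4): [1,2], [1,4], [2,3], [3,4]

Hence C_0 ≅ Z^4, C_1 ≅ Z^4.

∂_1: C_1 → C_0 maps an edge to its endpoints' difference, ∂[p,q] = q − p. For instance
  ∂[1,4] = [4] − [1].
The 4×4 boundary matrix has rank 3 and Smith normal form diag(1,1,1).

Now H_k = ker ∂_k / im ∂_{k+1}, so:

  H_0: rank C_0 − rank ∂_1 = 4 − 3 = 1, and the invariant factors of ∂_1 are all 1, so H_0 ≅ Z.
  H_1: rank ker ∂_1 − rank ∂_2 = (4 − 3) − 0 = 1, and there is no ∂_2, so H_1 ≅ Z.

As a check, the Euler characteristic is 4 − 4 = 0, which agrees with 1 − 1 = 0.
(K is a triangulation of the circle S^1.)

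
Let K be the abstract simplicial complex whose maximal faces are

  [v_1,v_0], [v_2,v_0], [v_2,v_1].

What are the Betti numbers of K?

b_0 = 1, b_1 = 1.

K has 3 vertices, 3 edges.
rank ∂_0 = 0, rank ∂_1 = 2 ⇒ b_0 = 3 − 0 − 2 = 1; all invariant factors of ∂_1 are 1 so no torsion. So H_0 = Z.
rank ∂_1 = 2, rank ∂_2 = 0 ⇒ b_1 = 3 − 2 − 0 = 1. So H_1 = Z.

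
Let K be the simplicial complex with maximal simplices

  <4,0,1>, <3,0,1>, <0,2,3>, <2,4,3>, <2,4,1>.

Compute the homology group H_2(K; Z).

H_2 ≅ 0.

K has 5 vertices, 10 edges, 5 triangles.
rank ∂_2 = 5, rank ∂_3 = 0 ⇒ b_2 = 5 − 5 − 0 = 0. So H_2 = 0.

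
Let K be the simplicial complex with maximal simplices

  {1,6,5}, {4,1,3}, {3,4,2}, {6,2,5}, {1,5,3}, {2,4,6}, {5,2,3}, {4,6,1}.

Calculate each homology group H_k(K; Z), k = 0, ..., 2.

H_0 = Z,  H_1 = 0,  H_2 = Z.

Take the total order 1 < 2 < 3 < 4 < 5 < 6 on the vertex set. Then K (dimension 2) consists of the simplices:

  0-simplices (6): [1], [2], [3], [4], [5], [6]
  1-simplices (12): [1,3], [1,4], [1,5], [1,6], [2,3], [2,4], [2,5], [2,6], [3,4], [3,5], [4,6], [5,6]
  2-simplices (8): [1,3,4], [1,3,5], [1,4,6], [1,5,6], [2,3,4], [2,3,5], [2,4,6], [2,5,6]

Hence C_0 ≅ Z^6, C_1 ≅ Z^12, C_2 ≅ Z^8.

∂_1: C_1 → C_0 maps an edge to its endpoints' difference, ∂[p,q] = q − p.
The resulting 6×12 matrix has rank 5, and its Smith normal form has invariant factors (1,1,1,1,1).

∂_2: C_2 → C_1 maps a triangle to the signed sum of its edges. For instance
  ∂[2,4,6] = [4,6] − [2,6] + [2,4],
  ∂[1,5,6] = [5,6] − [1,6] + [1,5].
This gives a 12×8 integer matrix of rank 7; reducing to Smith normal form yields diagonal entries (1,1,1,1,1,1,1).

Computing H_k = (kernel of ∂_k) / (image of ∂_{k+1}):

  H_0: rank C_0 − rank ∂_1 = 6 − 5 = 1, and the invariant factors of ∂_1 are all 1, so H_0 = Z.
  H_1: rank ker ∂_1 − rank ∂_2 = (12 − 5) − 7 = 0, and the invariant factors of ∂_2 are all 1, so H_1 = 0.
  H_2: rank ker ∂_2 − rank ∂_3 = (8 − 7) − 0 = 1, and there is no ∂_3, so H_2 = Z.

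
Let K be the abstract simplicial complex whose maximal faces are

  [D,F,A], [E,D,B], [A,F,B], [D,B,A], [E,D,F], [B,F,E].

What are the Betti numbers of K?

We work with the vertex ordering A < B < D < E < F. The simplices of K, each written with vertices in increasing order, are:

  0-simplices (5): A, B, D, E, F
  1-simplices (9): AB, AD, AF, BD, BE, BF, DE, DF, EF
  2-simplices (6): ABD, ABF, ADF, BDE, BEF, DEF

Hence C_0 ≅ Z^5, C_1 ≅ Z^9, C_2 ≅ Z^6.

The boundary map ∂_1: C_1 → C_0 is given by ∂[p,q] = [q] − [p]. For instance
  ∂BF = F − B.
The resulting 5×9 matrix has rank 4, and its Smith normal form has invariant factors (1,1,1,1).

The boundary map ∂_2: C_2 → C_1 sends each 2-simplex [p,q,r] to [q,r] − [p,r] + [p,q]. For instance
  ∂ABD = BD − AD + AB,
  ∂DEF = EF − DF + DE.
The 9×6 boundary matrix has rank 5 and Smith normal form diag(1,1,1,1,1).

Now H_k = ker ∂_k / im ∂_{k+1}, so:

  H_0: rank C_0 − rank ∂_1 = 5 − 4 = 1, and the invariant factors of ∂_1 are all 1, so H_0 ≅ Z.
  H_1: rank ker ∂_1 − rank ∂_2 = (9 − 4) − 5 = 0, and the invariant factors of ∂_2 are all 1, so H_1 ≅ 0.
  H_2: rank ker ∂_2 − rank ∂_3 = (6 − 5) − 0 = 1, and there is no ∂_3, so H_2 ≅ Z.

As a check, the Euler characteristic is 5 − 9 + 6 = 2, which agrees with 1 − 0 + 1 = 2.

Hence the Betti numbers are b_0 = 1, b_1 = 0, b_2 = 1.

b_0 = 1, b_1 = 0, b_2 = 1.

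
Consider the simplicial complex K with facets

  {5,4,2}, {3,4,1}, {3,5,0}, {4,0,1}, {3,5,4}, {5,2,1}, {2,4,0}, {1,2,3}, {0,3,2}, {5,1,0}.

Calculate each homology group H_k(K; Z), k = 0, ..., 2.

H_0 = Z,  H_1 = Z_2,  H_2 = 0.

Order the vertices as 0 < 1 < 2 < 3 < 4 < 5. Listing each simplex with vertices in this order, K has dimension 2 with simplices:

  0-simplices (6): [0], [1], [2], [3], [4], [5]
  1-simplices (15): [0,1], [0,2], [0,3], [0,4], [0,5], [1,2], [1,3], [1,4], [1,5], [2,3], [2,4], [2,5], [3,4], [3,5], [4,5]
  2-simplices (10): [0,1,4], [0,1,5], [0,2,3], [0,2,4], [0,3,5], [1,2,3], [1,2,5], [1,3,4], [2,4,5], [3,4,5]

giving chain groups C_0 ≅ Z^6, C_1 ≅ Z^15, C_2 ≅ Z^10.

Boundary ∂_1: C_1 → C_0 is given by ∂[p,q] = [q] − [p]. For instance
  ∂[1,3] = [3] − [1].
The 6×15 boundary matrix has rank 5 and Smith normal form diag(1,1,1,1,1).

∂_2: C_2 → C_1 acts by ∂[p,q,r] = [q,r] − [p,r] + [p,q]. For instance
  ∂[1,3,4] = [3,4] − [1,4] + [1,3],
  ∂[1,2,3] = [2,3] − [1,3] + [1,2].
The resulting 15×10 matrix has rank 10, and its Smith normal form has invariant factors (1,1,1,1,1,1,1,1,1,2).

Reading off H_k = ker ∂_k / im ∂_{k+1}:

  H_0: rank C_0 − rank ∂_1 = 6 − 5 = 1, and the invariant factors of ∂_1 are all 1, so H_0 = Z.
  H_1: rank ker ∂_1 − rank ∂_2 = (15 − 5) − 10 = 0, and ∂_2 has invariant factor 2 > 1, so H_1 = Z_2.
  H_2: rank ker ∂_2 − rank ∂_3 = (10 − 10) − 0 = 0, and there is no ∂_3, so H_2 = 0.

As a check, the Euler characteristic is 6 − 15 + 10 = 1, which agrees with 1 − 0 + 0 = 1.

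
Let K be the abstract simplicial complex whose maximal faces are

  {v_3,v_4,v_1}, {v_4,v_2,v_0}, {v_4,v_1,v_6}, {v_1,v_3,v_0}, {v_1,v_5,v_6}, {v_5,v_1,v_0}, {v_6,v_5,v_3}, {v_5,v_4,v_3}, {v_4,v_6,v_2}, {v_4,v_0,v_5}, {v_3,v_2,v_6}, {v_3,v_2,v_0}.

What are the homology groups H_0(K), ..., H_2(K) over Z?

H_0 = Z,  H_1 = Z/2,  H_2 = 0.

We work with the vertex ordering v_0 < v_1 < v_2 < v_3 < v_4 < v_5 < v_6. The simplices of K, each written with vertices in increasing order, are:

  0-simplices (7): [v_0], [v_1], [v_2], [v_3], [v_4], [v_5], [v_6]
  1-simplices (18): (18 of them)
  2-simplices (12): (12 of them)

Hence C_0 ≅ Z^7, C_1 ≅ Z^18, C_2 ≅ Z^12.

∂_1: C_1 → C_0 maps an edge to its endpoints' difference, ∂[p,q] = q − p.
This gives a 7×18 integer matrix of rank 6; reducing to Smith normal form yields diagonal entries (1,1,1,1,1,1).

The boundary map ∂_2: C_2 → C_1 acts by ∂[p,q,r] = [q,r] − [p,r] + [p,q]. For instance
  ∂[v_3,v_4,v_5] = [v_4,v_5] − [v_3,v_5] + [v_3,v_4],
  ∂[v_2,v_3,v_6] = [v_3,v_6] − [v_2,v_6] + [v_2,v_3].
The 18×12 boundary matrix has rank 12 and Smith normal form diag(1,1,1,1,1,1,1,1,1,1,1,2).

Now H_k = ker ∂_k / im ∂_{k+1}, so:

  H_0: rank C_0 − rank ∂_1 = 7 − 6 = 1, and the invariant factors of ∂_1 are all 1, so H_0 ≅ Z.
  H_1: rank ker ∂_1 − rank ∂_2 = (18 − 6) − 12 = 0, and ∂_2 has invariant factor 2 > 1, so H_1 ≅ Z/2.
  H_2: rank ker ∂_2 − rank ∂_3 = (12 − 12) − 0 = 0, and there is no ∂_3, so H_2 ≅ 0.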